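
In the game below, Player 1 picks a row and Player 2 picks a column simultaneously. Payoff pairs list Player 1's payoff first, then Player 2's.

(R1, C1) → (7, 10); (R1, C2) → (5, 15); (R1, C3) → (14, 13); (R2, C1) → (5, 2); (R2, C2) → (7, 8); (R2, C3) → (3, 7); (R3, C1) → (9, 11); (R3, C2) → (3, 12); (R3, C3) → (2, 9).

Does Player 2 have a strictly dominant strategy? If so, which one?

A strategy is strictly dominant if it gives Player 2 a strictly higher payoff than every other strategy, against every choice by the opponent.
C2 strictly dominates: vs R1: 15 > each of {10, 13}; vs R2: 8 > each of {2, 7}; vs R3: 12 > each of {11, 9}.

C2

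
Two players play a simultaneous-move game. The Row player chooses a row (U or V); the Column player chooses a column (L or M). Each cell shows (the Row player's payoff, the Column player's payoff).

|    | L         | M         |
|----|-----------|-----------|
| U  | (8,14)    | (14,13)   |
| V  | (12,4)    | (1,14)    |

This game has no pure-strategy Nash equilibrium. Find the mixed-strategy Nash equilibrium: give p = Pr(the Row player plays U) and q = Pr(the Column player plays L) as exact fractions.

p = 10/11, q = 13/17

Each player's mixing probability is pinned down by making the *other* player indifferent.
The Column player indifferent between L and M: p·14 + (1−p)·4 = p·13 + (1−p)·14 ⟹ 4 + 10p = 14 + (-1)p ⟹ p = 10/11.
The Row player indifferent between U and V: q·8 + (1−q)·14 = q·12 + (1−q)·1 ⟹ 14 + (-6)q = 1 + 11q ⟹ q = 13/17.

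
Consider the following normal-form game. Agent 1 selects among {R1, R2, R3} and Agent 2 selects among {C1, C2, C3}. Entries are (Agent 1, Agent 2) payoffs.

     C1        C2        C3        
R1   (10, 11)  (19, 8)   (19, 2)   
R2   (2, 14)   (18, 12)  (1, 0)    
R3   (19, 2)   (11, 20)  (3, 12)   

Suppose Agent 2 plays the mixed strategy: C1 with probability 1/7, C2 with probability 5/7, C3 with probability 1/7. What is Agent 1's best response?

Compute Agent 1's expected payoff from each pure strategy against the given mix.
R1: (1/7)·10 + (5/7)·19 + (1/7)·19 = 124/7
R2: (1/7)·2 + (5/7)·18 + (1/7)·1 = 93/7
R3: (1/7)·19 + (5/7)·11 + (1/7)·3 = 11
Highest expected payoff is 124/7, from R1.

R1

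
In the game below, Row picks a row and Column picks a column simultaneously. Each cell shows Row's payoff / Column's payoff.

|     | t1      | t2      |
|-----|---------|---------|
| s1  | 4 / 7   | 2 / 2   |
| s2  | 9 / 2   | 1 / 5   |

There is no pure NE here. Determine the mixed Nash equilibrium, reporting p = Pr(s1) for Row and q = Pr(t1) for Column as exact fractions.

Each player's mixing probability is pinned down by making the *other* player indifferent.
Column indifferent between t1 and t2: p·7 + (1−p)·2 = p·2 + (1−p)·5 ⟹ 2 + 5p = 5 + (-3)p ⟹ p = 3/8.
Row indifferent between s1 and s2: q·4 + (1−q)·2 = q·9 + (1−q)·1 ⟹ 2 + 2q = 1 + 8q ⟹ q = 1/6.

p = 3/8, q = 1/6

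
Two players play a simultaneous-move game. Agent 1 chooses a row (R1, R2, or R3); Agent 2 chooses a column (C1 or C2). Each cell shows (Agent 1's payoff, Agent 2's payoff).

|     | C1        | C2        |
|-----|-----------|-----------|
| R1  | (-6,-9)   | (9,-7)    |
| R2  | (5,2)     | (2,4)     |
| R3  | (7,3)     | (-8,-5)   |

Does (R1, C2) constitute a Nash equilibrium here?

Holding Agent 2 at C2: Agent 1 gets 9 from R1, versus 2 from R2, -8 from R3. No profitable deviation for Agent 1.
Holding Agent 1 at R1: Agent 2 gets -7 from C2, versus -9 from C1. No profitable deviation for Agent 2 either.

Yes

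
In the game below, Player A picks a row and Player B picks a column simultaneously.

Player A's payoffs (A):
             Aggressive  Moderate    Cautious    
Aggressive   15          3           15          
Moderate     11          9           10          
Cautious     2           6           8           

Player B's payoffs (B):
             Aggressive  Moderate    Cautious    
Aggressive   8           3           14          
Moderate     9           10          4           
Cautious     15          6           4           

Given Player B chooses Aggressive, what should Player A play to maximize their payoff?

With Player B fixed at Aggressive, Player A's payoffs are: Aggressive → 15, Moderate → 11, Cautious → 2.
The maximum is 15, achieved by Aggressive.

Aggressive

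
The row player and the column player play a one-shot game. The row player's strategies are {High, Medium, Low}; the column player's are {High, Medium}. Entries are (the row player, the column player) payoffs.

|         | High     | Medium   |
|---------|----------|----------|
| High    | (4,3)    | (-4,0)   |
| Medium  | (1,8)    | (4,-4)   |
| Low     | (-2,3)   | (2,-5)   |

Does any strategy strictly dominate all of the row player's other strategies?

Check whether one of the row player's strategies beats all alternatives regardless of what the opponent does.
High is not dominant: against Medium, Medium gives 4 > -4.
Medium is not dominant: against High, High gives 4 > 1.
Low is not dominant: against High, High gives 4 > -2.
No single strategy is best against every opponent action.

None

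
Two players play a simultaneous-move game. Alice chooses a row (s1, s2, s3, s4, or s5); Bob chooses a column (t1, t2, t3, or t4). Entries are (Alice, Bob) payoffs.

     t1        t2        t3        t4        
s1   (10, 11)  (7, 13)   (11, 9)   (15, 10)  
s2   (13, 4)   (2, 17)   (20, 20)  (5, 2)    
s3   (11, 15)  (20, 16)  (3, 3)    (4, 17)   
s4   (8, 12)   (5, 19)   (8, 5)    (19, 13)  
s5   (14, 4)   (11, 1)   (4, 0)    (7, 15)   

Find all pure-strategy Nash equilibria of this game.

(s2, t3)

Find each player's best response to every opponent strategy; NE are the intersections.
Alice's best responses — vs t1: s5 (payoff 14); vs t2: s3 (payoff 20); vs t3: s2 (payoff 20); vs t4: s4 (payoff 19).
Bob's best responses — vs s1: t2 (payoff 13); vs s2: t3 (payoff 20); vs s3: t4 (payoff 17); vs s4: t2 (payoff 19); vs s5: t4 (payoff 15).
The only mutual best response is (s2, t3); neither player gains by switching there.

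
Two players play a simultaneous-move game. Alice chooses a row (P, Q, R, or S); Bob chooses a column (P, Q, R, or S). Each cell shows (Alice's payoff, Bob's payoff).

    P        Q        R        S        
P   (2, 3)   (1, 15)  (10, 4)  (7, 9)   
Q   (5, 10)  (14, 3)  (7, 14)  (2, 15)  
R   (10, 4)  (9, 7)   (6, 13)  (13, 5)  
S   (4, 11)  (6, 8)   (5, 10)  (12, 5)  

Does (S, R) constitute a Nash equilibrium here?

Holding Bob at R: Alice gets 5 from S but could get 10 by switching to P. Alice has a profitable deviation.

No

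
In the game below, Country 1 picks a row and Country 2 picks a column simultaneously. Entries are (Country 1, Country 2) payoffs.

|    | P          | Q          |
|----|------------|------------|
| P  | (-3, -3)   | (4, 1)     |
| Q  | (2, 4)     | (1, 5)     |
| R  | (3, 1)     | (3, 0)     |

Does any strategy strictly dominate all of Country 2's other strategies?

Check whether one of Country 2's strategies beats all alternatives regardless of what the opponent does.
P is not dominant: against P, Q gives 1 > -3.
Q is not dominant: against R, P gives 1 > 0.
No single strategy is best against every opponent action.

None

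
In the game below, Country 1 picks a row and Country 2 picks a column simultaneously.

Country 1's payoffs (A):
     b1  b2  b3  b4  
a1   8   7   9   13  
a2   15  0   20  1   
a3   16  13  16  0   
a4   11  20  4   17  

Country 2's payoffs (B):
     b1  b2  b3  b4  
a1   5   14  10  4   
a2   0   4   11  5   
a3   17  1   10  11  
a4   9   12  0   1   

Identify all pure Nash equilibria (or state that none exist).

A profile is a Nash equilibrium when each player is best-responding to the other.
Country 1's best responses — vs b1: a3 (payoff 16); vs b2: a4 (payoff 20); vs b3: a2 (payoff 20); vs b4: a4 (payoff 17).
Country 2's best responses — vs a1: b2 (payoff 14); vs a2: b3 (payoff 11); vs a3: b1 (payoff 17); vs a4: b2 (payoff 12).
Mutual best responses occur at (a2, b3), (a3, b1), and (a4, b2); at each, neither player gains by switching.

(a2, b3), (a3, b1), and (a4, b2)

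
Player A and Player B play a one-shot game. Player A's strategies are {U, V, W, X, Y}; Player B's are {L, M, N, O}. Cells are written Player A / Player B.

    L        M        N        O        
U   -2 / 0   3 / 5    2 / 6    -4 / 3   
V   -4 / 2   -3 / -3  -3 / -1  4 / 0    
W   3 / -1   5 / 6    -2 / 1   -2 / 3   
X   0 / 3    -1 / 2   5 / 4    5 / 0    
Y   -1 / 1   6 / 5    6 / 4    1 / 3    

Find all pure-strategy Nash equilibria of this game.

(Y, M)

Find each player's best response to every opponent strategy; NE are the intersections.
Player A's best responses — vs L: W (payoff 3); vs M: Y (payoff 6); vs N: Y (payoff 6); vs O: X (payoff 5).
Player B's best responses — vs U: N (payoff 6); vs V: L (payoff 2); vs W: M (payoff 6); vs X: N (payoff 4); vs Y: M (payoff 5).
The only mutual best response is (Y, M); neither player gains by switching there.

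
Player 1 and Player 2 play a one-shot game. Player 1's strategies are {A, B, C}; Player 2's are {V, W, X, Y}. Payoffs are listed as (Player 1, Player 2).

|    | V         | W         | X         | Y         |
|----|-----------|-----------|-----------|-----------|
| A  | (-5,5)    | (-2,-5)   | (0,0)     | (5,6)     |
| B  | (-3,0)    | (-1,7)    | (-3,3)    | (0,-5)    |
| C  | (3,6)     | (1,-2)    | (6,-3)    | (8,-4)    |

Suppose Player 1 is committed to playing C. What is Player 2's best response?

V

With Player 1 fixed at C, Player 2's payoffs are: V → 6, W → -2, X → -3, Y → -4.
The maximum is 6, achieved by V.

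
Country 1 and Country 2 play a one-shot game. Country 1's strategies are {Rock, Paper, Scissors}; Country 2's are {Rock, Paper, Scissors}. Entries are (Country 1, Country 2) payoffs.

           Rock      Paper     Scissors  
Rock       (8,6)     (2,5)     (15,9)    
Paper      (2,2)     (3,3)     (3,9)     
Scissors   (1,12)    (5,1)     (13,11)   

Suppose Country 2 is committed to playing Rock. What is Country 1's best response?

With Country 2 fixed at Rock, Country 1's payoffs are: Rock → 8, Paper → 2, Scissors → 1.
The maximum is 8, achieved by Rock.

Rock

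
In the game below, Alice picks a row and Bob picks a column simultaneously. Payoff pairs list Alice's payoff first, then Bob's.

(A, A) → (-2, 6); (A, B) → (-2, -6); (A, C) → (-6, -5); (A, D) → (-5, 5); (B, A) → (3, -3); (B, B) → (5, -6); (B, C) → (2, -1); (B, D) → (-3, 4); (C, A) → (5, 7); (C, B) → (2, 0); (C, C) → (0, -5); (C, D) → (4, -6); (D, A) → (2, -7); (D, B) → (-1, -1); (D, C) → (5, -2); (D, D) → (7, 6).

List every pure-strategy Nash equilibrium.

Check mutual best responses: a cell is a NE iff neither player can gain by unilaterally deviating.
Alice's best responses — vs A: C (payoff 5); vs B: B (payoff 5); vs C: D (payoff 5); vs D: D (payoff 7).
Bob's best responses — vs A: A (payoff 6); vs B: D (payoff 4); vs C: A (payoff 7); vs D: D (payoff 6).
Mutual best responses occur at (C, A) and (D, D); at each, neither player gains by switching.

(C, A) and (D, D)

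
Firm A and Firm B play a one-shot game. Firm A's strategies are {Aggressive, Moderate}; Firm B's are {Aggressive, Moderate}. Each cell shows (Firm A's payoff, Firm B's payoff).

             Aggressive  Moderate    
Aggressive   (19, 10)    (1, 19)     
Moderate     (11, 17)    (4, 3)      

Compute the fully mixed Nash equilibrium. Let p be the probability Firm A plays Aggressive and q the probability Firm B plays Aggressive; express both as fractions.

Each player's mixing probability is pinned down by making the *other* player indifferent.
Firm B indifferent between Aggressive and Moderate: p·10 + (1−p)·17 = p·19 + (1−p)·3 ⟹ 17 + (-7)p = 3 + 16p ⟹ p = 14/23.
Firm A indifferent between Aggressive and Moderate: q·19 + (1−q)·1 = q·11 + (1−q)·4 ⟹ 1 + 18q = 4 + 7q ⟹ q = 3/11.

p = 14/23, q = 3/11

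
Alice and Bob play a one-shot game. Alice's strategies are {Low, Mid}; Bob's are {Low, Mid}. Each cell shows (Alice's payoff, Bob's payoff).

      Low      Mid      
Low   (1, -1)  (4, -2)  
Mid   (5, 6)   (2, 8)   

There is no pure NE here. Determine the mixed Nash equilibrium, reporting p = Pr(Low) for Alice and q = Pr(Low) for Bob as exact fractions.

p = 2/3, q = 1/3

In a mixed NE each player is indifferent between their pure strategies, so the opponent's mix sets the indifference.
Bob indifferent between Low and Mid: p·(-1) + (1−p)·6 = p·(-2) + (1−p)·8 ⟹ 6 + (-7)p = 8 + (-10)p ⟹ p = 2/3.
Alice indifferent between Low and Mid: q·1 + (1−q)·4 = q·5 + (1−q)·2 ⟹ 4 + (-3)q = 2 + 3q ⟹ q = 1/3.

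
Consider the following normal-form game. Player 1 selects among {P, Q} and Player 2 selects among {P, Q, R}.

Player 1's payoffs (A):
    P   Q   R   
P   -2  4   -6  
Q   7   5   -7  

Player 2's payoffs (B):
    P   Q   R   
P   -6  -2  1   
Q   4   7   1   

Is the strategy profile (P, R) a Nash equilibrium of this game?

Yes

Holding Player 2 at R: Player 1 gets -6 from P, versus -7 from Q. No profitable deviation for Player 1.
Holding Player 1 at P: Player 2 gets 1 from R, versus -6 from P, -2 from Q. No profitable deviation for Player 2 either.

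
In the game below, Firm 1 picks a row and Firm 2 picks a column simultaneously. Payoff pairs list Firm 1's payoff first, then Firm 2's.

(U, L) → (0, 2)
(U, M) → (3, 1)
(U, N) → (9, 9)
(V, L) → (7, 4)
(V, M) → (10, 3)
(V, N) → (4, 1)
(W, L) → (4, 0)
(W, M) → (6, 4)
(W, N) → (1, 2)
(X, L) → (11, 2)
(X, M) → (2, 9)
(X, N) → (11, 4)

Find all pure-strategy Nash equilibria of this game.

None

Find each player's best response to every opponent strategy; NE are the intersections.
Firm 1's best responses — vs L: X (payoff 11); vs M: V (payoff 10); vs N: X (payoff 11).
Firm 2's best responses — vs U: N (payoff 9); vs V: L (payoff 4); vs W: M (payoff 4); vs X: M (payoff 9).
No cell has both players best-responding. For instance, Firm 1's best reply to L is X, but against X Firm 2 prefers M over L.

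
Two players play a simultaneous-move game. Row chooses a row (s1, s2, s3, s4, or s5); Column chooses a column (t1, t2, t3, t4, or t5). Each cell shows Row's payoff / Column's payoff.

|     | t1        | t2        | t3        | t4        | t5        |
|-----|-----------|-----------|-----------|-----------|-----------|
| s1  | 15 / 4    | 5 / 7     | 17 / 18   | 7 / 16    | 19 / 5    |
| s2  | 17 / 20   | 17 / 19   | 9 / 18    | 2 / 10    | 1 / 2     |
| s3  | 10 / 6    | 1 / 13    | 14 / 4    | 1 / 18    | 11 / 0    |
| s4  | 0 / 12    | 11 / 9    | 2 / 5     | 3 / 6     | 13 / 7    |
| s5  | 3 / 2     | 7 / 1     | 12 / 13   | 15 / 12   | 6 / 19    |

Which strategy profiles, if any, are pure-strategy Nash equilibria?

(s1, t3) and (s2, t1)

A profile is a Nash equilibrium when each player is best-responding to the other.
Row's best responses — vs t1: s2 (payoff 17); vs t2: s2 (payoff 17); vs t3: s1 (payoff 17); vs t4: s5 (payoff 15); vs t5: s1 (payoff 19).
Column's best responses — vs s1: t3 (payoff 18); vs s2: t1 (payoff 20); vs s3: t4 (payoff 18); vs s4: t1 (payoff 12); vs s5: t5 (payoff 19).
Mutual best responses occur at (s1, t3) and (s2, t1); at each, neither player gains by switching.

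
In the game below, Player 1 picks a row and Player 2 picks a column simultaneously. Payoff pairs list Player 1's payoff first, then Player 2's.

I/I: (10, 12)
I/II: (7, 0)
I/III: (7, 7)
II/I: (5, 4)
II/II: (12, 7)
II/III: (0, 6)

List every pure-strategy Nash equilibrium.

(I, I) and (II, II)

A profile is a Nash equilibrium when each player is best-responding to the other.
Player 1's best responses — vs I: I (payoff 10); vs II: II (payoff 12); vs III: I (payoff 7).
Player 2's best responses — vs I: I (payoff 12); vs II: II (payoff 7).
Mutual best responses occur at (I, I) and (II, II); at each, neither player gains by switching.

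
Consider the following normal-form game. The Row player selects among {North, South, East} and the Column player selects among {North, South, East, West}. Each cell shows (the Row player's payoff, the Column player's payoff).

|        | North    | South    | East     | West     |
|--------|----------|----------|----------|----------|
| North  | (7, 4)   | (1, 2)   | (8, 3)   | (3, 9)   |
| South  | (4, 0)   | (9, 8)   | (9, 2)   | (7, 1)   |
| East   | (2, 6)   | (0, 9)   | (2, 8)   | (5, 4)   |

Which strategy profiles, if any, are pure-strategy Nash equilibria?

A profile is a Nash equilibrium when each player is best-responding to the other.
The Row player's best responses — vs North: North (payoff 7); vs South: South (payoff 9); vs East: South (payoff 9); vs West: South (payoff 7).
The Column player's best responses — vs North: West (payoff 9); vs South: South (payoff 8); vs East: South (payoff 9).
The only mutual best response is (South, South); neither player gains by switching there.

(South, South)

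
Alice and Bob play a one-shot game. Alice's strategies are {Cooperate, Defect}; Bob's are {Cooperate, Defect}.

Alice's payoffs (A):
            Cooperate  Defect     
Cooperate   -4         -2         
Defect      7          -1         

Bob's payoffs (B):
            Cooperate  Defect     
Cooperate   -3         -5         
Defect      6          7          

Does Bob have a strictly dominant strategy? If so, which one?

None

Check whether one of Bob's strategies beats all alternatives regardless of what the opponent does.
Cooperate is not dominant: against Defect, Defect gives 7 > 6.
Defect is not dominant: against Cooperate, Cooperate gives -3 > -5.
No single strategy is best against every opponent action.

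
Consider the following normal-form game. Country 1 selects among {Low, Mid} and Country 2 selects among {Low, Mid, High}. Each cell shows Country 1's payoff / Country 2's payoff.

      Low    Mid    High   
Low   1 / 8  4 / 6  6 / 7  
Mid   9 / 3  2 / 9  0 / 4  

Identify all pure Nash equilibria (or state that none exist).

None

Find each player's best response to every opponent strategy; NE are the intersections.
Country 1's best responses — vs Low: Mid (payoff 9); vs Mid: Low (payoff 4); vs High: Low (payoff 6).
Country 2's best responses — vs Low: Low (payoff 8); vs Mid: Mid (payoff 9).
No cell has both players best-responding. For instance, Country 1's best reply to Mid is Low, but against Low Country 2 prefers Low over Mid.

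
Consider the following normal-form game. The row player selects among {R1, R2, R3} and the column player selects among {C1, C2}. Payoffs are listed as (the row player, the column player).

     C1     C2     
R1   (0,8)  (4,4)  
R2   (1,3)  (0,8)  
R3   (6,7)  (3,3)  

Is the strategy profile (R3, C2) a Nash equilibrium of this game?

No

Holding the column player at C2: the row player gets 3 from R3 but could get 4 by switching to R1. The row player has a profitable deviation.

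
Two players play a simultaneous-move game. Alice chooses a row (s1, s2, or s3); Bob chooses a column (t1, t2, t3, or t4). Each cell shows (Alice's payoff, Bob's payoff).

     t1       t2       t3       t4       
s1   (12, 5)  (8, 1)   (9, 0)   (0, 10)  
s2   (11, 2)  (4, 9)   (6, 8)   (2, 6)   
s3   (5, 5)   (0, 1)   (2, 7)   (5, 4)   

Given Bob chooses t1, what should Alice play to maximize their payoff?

s1

With Bob fixed at t1, Alice's payoffs are: s1 → 12, s2 → 11, s3 → 5.
The maximum is 12, achieved by s1.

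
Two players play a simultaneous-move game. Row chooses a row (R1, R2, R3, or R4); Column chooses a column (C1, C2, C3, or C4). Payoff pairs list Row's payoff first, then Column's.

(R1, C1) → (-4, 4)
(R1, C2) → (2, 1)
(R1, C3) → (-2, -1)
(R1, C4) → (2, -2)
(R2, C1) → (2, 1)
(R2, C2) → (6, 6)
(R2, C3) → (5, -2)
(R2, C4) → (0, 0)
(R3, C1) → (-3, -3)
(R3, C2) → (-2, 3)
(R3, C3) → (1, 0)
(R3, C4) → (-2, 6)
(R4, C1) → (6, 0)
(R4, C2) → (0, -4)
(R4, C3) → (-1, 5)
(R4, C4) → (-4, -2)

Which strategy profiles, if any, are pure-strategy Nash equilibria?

(R2, C2)

A profile is a Nash equilibrium when each player is best-responding to the other.
Row's best responses — vs C1: R4 (payoff 6); vs C2: R2 (payoff 6); vs C3: R2 (payoff 5); vs C4: R1 (payoff 2).
Column's best responses — vs R1: C1 (payoff 4); vs R2: C2 (payoff 6); vs R3: C4 (payoff 6); vs R4: C3 (payoff 5).
The only mutual best response is (R2, C2); neither player gains by switching there.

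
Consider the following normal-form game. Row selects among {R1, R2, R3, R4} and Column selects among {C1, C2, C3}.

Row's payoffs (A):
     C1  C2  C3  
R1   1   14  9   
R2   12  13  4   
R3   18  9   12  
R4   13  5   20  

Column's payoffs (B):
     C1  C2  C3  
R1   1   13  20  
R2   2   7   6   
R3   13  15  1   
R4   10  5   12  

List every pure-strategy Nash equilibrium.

Check mutual best responses: a cell is a NE iff neither player can gain by unilaterally deviating.
Row's best responses — vs C1: R3 (payoff 18); vs C2: R1 (payoff 14); vs C3: R4 (payoff 20).
Column's best responses — vs R1: C3 (payoff 20); vs R2: C2 (payoff 7); vs R3: C2 (payoff 15); vs R4: C3 (payoff 12).
The only mutual best response is (R4, C3); neither player gains by switching there.

(R4, C3)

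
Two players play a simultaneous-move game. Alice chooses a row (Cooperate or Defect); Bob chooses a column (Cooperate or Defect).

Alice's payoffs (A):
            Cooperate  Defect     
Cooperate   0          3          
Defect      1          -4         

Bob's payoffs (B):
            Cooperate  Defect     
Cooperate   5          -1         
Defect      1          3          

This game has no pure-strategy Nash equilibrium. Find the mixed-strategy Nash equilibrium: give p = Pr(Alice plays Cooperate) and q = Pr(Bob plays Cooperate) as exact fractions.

p = 1/4, q = 7/8

Each player's mixing probability is pinned down by making the *other* player indifferent.
Bob indifferent between Cooperate and Defect: p·5 + (1−p)·1 = p·(-1) + (1−p)·3 ⟹ 1 + 4p = 3 + (-4)p ⟹ p = 1/4.
Alice indifferent between Cooperate and Defect: q·0 + (1−q)·3 = q·1 + (1−q)·(-4) ⟹ 3 + (-3)q = (-4) + 5q ⟹ q = 7/8.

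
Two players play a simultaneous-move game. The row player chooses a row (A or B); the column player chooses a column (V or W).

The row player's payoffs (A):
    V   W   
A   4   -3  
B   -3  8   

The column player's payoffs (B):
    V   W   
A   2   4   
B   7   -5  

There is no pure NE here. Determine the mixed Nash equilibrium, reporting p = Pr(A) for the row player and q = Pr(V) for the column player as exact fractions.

In a mixed NE each player is indifferent between their pure strategies, so the opponent's mix sets the indifference.
The column player indifferent between V and W: p·2 + (1−p)·7 = p·4 + (1−p)·(-5) ⟹ 7 + (-5)p = (-5) + 9p ⟹ p = 6/7.
The row player indifferent between A and B: q·4 + (1−q)·(-3) = q·(-3) + (1−q)·8 ⟹ (-3) + 7q = 8 + (-11)q ⟹ q = 11/18.

p = 6/7, q = 11/18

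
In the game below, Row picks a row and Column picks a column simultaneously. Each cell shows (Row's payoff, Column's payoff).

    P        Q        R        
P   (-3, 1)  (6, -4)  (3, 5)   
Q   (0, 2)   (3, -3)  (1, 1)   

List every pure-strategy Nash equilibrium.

(P, R) and (Q, P)

Check mutual best responses: a cell is a NE iff neither player can gain by unilaterally deviating.
Row's best responses — vs P: Q (payoff 0); vs Q: P (payoff 6); vs R: P (payoff 3).
Column's best responses — vs P: R (payoff 5); vs Q: P (payoff 2).
Mutual best responses occur at (P, R) and (Q, P); at each, neither player gains by switching.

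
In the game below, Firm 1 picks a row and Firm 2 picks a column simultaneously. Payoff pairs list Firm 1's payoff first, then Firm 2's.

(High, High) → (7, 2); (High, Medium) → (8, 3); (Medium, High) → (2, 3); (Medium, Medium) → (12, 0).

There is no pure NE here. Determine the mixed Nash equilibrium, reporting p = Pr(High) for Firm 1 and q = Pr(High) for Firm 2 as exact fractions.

p = 3/4, q = 4/9

Each player's mixing probability is pinned down by making the *other* player indifferent.
Firm 2 indifferent between High and Medium: p·2 + (1−p)·3 = p·3 + (1−p)·0 ⟹ 3 + (-1)p = 0 + 3p ⟹ p = 3/4.
Firm 1 indifferent between High and Medium: q·7 + (1−q)·8 = q·2 + (1−q)·12 ⟹ 8 + (-1)q = 12 + (-10)q ⟹ q = 4/9.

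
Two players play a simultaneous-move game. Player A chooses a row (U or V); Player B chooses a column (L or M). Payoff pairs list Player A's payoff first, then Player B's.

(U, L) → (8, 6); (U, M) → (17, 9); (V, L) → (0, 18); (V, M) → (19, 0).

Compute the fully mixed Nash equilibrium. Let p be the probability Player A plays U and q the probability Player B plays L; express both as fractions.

Each player's mixing probability is pinned down by making the *other* player indifferent.
Player B indifferent between L and M: p·6 + (1−p)·18 = p·9 + (1−p)·0 ⟹ 18 + (-12)p = 0 + 9p ⟹ p = 6/7.
Player A indifferent between U and V: q·8 + (1−q)·17 = q·0 + (1−q)·19 ⟹ 17 + (-9)q = 19 + (-19)q ⟹ q = 1/5.

p = 6/7, q = 1/5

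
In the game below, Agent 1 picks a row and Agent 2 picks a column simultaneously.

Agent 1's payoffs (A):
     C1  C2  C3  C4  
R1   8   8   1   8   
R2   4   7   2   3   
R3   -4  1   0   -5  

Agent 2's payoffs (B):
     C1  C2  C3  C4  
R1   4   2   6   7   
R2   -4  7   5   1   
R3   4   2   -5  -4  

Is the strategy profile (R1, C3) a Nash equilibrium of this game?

No

Holding Agent 2 at C3: Agent 1 gets 1 from R1 but could get 2 by switching to R2. Agent 1 has a profitable deviation.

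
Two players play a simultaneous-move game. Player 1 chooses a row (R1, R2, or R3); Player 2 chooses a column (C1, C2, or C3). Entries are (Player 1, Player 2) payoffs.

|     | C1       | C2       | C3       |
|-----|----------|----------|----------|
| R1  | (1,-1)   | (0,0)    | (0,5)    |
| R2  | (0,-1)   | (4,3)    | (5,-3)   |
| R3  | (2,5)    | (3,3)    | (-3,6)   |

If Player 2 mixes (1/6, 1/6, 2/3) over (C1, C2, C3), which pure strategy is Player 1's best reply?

Player 1's best reply maximizes expected payoff against the mix.
R1: (1/6)·1 + (1/6)·0 + (2/3)·0 = 1/6
R2: (1/6)·0 + (1/6)·4 + (2/3)·5 = 4
R3: (1/6)·2 + (1/6)·3 + (2/3)·(-3) = -7/6
Highest expected payoff is 4, from R2.

R2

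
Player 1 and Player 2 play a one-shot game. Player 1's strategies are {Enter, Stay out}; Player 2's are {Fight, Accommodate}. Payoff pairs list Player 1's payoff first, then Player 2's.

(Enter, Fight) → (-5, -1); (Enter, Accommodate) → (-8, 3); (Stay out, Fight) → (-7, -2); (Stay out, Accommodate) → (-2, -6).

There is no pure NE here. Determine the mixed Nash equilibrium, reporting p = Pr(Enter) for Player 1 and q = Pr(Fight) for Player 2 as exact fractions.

In a mixed NE each player is indifferent between their pure strategies, so the opponent's mix sets the indifference.
Player 2 indifferent between Fight and Accommodate: p·(-1) + (1−p)·(-2) = p·3 + (1−p)·(-6) ⟹ (-2) + 1p = (-6) + 9p ⟹ p = 1/2.
Player 1 indifferent between Enter and Stay out: q·(-5) + (1−q)·(-8) = q·(-7) + (1−q)·(-2) ⟹ (-8) + 3q = (-2) + (-5)q ⟹ q = 3/4.

p = 1/2, q = 3/4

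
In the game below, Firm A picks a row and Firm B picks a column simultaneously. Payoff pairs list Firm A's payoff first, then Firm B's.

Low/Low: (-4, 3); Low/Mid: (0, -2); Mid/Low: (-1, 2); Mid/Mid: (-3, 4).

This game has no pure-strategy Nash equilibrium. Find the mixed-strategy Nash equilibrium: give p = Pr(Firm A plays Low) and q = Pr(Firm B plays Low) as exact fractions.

Each player's mixing probability is pinned down by making the *other* player indifferent.
Firm B indifferent between Low and Mid: p·3 + (1−p)·2 = p·(-2) + (1−p)·4 ⟹ 2 + 1p = 4 + (-6)p ⟹ p = 2/7.
Firm A indifferent between Low and Mid: q·(-4) + (1−q)·0 = q·(-1) + (1−q)·(-3) ⟹ 0 + (-4)q = (-3) + 2q ⟹ q = 1/2.

p = 2/7, q = 1/2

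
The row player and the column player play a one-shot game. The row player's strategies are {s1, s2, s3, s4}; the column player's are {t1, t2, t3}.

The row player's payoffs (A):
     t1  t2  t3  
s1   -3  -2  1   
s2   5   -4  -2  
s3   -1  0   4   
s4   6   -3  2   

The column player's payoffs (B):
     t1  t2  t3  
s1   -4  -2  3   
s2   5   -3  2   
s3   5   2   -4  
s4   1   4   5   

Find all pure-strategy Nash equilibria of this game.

A profile is a Nash equilibrium when each player is best-responding to the other.
The row player's best responses — vs t1: s4 (payoff 6); vs t2: s3 (payoff 0); vs t3: s3 (payoff 4).
The column player's best responses — vs s1: t3 (payoff 3); vs s2: t1 (payoff 5); vs s3: t1 (payoff 5); vs s4: t3 (payoff 5).
No cell has both players best-responding. For instance, the row player's best reply to t1 is s4, but against s4 the column player prefers t3 over t1.

None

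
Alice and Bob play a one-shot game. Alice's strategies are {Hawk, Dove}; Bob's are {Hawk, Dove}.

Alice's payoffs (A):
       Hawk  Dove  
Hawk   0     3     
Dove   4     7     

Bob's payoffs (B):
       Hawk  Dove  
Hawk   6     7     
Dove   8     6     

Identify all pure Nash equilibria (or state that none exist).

Check mutual best responses: a cell is a NE iff neither player can gain by unilaterally deviating.
Alice's best responses — vs Hawk: Dove (payoff 4); vs Dove: Dove (payoff 7).
Bob's best responses — vs Hawk: Dove (payoff 7); vs Dove: Hawk (payoff 8).
The only mutual best response is (Dove, Hawk); neither player gains by switching there.

(Dove, Hawk)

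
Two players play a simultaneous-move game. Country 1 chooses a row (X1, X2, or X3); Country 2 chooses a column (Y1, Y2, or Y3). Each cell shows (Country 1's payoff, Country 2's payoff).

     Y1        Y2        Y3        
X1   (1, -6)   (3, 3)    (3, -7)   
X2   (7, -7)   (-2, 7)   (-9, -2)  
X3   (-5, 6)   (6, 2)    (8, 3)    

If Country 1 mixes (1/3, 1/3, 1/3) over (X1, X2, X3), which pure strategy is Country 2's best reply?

Y2

Compute Country 2's expected payoff from each pure strategy against the given mix.
Y1: (1/3)·(-6) + (1/3)·(-7) + (1/3)·6 = -7/3
Y2: (1/3)·3 + (1/3)·7 + (1/3)·2 = 4
Y3: (1/3)·(-7) + (1/3)·(-2) + (1/3)·3 = -2
Highest expected payoff is 4, from Y2.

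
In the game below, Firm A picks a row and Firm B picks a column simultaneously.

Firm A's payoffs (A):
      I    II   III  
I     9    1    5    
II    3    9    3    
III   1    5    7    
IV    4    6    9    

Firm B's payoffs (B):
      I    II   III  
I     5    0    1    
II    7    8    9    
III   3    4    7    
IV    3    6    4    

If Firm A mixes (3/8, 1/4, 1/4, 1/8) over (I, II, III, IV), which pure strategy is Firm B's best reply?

Firm B's best reply maximizes expected payoff against the mix.
I: (3/8)·5 + (1/4)·7 + (1/4)·3 + (1/8)·3 = 19/4
II: (3/8)·0 + (1/4)·8 + (1/4)·4 + (1/8)·6 = 15/4
III: (3/8)·1 + (1/4)·9 + (1/4)·7 + (1/8)·4 = 39/8
Highest expected payoff is 39/8, from III.

III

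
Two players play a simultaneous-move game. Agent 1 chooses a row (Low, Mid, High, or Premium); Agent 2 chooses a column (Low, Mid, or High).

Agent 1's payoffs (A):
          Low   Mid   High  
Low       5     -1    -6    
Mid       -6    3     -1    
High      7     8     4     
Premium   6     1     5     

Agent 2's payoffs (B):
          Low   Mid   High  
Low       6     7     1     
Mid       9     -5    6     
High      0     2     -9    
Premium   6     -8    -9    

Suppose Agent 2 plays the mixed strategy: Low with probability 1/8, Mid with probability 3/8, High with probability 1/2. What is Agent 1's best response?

High

Agent 1's best reply maximizes expected payoff against the mix.
Low: (1/8)·5 + (3/8)·(-1) + (1/2)·(-6) = -11/4
Mid: (1/8)·(-6) + (3/8)·3 + (1/2)·(-1) = -1/8
High: (1/8)·7 + (3/8)·8 + (1/2)·4 = 47/8
Premium: (1/8)·6 + (3/8)·1 + (1/2)·5 = 29/8
Highest expected payoff is 47/8, from High.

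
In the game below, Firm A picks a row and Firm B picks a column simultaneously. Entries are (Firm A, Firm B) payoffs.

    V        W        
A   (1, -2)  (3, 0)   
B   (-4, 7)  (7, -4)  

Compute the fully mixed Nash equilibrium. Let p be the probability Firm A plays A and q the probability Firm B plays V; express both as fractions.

p = 11/13, q = 4/9

Each player's mixing probability is pinned down by making the *other* player indifferent.
Firm B indifferent between V and W: p·(-2) + (1−p)·7 = p·0 + (1−p)·(-4) ⟹ 7 + (-9)p = (-4) + 4p ⟹ p = 11/13.
Firm A indifferent between A and B: q·1 + (1−q)·3 = q·(-4) + (1−q)·7 ⟹ 3 + (-2)q = 7 + (-11)q ⟹ q = 4/9.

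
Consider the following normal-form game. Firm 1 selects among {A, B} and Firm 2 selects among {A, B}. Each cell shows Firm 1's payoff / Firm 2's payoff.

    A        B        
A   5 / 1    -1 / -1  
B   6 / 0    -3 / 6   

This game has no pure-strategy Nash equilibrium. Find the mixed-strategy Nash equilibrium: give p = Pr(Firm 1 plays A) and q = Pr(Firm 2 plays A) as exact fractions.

Each player's mixing probability is pinned down by making the *other* player indifferent.
Firm 2 indifferent between A and B: p·1 + (1−p)·0 = p·(-1) + (1−p)·6 ⟹ 0 + 1p = 6 + (-7)p ⟹ p = 3/4.
Firm 1 indifferent between A and B: q·5 + (1−q)·(-1) = q·6 + (1−q)·(-3) ⟹ (-1) + 6q = (-3) + 9q ⟹ q = 2/3.

p = 3/4, q = 2/3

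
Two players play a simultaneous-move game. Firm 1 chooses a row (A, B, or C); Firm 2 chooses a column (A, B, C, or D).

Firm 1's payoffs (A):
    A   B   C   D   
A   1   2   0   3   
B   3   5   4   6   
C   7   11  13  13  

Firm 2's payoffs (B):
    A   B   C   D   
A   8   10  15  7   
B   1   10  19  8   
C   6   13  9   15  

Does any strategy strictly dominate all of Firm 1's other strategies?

A strategy is strictly dominant if it gives Firm 1 a strictly higher payoff than every other strategy, against every choice by the opponent.
C strictly dominates: vs A: 7 > each of {1, 3}; vs B: 11 > each of {2, 5}; vs C: 13 > each of {0, 4}; vs D: 13 > each of {3, 6}.

C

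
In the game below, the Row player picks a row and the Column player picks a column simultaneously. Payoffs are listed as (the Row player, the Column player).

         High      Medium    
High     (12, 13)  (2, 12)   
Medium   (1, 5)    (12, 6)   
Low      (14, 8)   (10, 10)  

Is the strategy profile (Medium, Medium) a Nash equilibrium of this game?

Yes

Holding the Column player at Medium: the Row player gets 12 from Medium, versus 2 from High, 10 from Low. No profitable deviation for the Row player.
Holding the Row player at Medium: the Column player gets 6 from Medium, versus 5 from High. No profitable deviation for the Column player either.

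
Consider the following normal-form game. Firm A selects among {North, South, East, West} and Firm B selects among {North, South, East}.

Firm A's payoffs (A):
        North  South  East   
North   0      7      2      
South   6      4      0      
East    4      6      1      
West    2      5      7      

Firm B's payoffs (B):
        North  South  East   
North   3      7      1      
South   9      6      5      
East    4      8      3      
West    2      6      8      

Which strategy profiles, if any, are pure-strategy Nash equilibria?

A profile is a Nash equilibrium when each player is best-responding to the other.
Firm A's best responses — vs North: South (payoff 6); vs South: North (payoff 7); vs East: West (payoff 7).
Firm B's best responses — vs North: South (payoff 7); vs South: North (payoff 9); vs East: South (payoff 8); vs West: East (payoff 8).
Mutual best responses occur at (North, South), (South, North), and (West, East); at each, neither player gains by switching.

(North, South), (South, North), and (West, East)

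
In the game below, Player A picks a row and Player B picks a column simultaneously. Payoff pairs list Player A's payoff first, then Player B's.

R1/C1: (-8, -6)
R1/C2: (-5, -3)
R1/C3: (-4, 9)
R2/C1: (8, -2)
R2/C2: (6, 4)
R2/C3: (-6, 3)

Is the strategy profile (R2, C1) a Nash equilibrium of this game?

Holding Player B at C1: Player A gets 8 from R2, versus -8 from R1. No profitable deviation for Player A.
Holding Player A at R2: Player B gets -2 from C1 but could get 4 by switching to C2. Player B has a profitable deviation.

No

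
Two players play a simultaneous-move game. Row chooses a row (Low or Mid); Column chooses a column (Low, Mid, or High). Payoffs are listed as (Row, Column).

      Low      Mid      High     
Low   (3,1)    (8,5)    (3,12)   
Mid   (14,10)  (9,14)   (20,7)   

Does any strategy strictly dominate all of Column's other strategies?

None

Check whether one of Column's strategies beats all alternatives regardless of what the opponent does.
Low is not dominant: against Low, Mid gives 5 > 1.
Mid is not dominant: against Low, High gives 12 > 5.
High is not dominant: against Mid, Low gives 10 > 7.
No single strategy is best against every opponent action.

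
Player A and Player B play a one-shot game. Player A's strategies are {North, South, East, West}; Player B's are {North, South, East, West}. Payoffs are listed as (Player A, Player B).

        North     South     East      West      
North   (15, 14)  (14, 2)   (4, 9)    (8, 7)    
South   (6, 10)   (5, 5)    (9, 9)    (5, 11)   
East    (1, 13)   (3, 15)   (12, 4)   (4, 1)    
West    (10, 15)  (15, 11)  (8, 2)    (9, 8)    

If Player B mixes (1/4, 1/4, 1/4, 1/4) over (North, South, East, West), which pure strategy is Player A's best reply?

West

Player A's best reply maximizes expected payoff against the mix.
North: (1/4)·15 + (1/4)·14 + (1/4)·4 + (1/4)·8 = 41/4
South: (1/4)·6 + (1/4)·5 + (1/4)·9 + (1/4)·5 = 25/4
East: (1/4)·1 + (1/4)·3 + (1/4)·12 + (1/4)·4 = 5
West: (1/4)·10 + (1/4)·15 + (1/4)·8 + (1/4)·9 = 21/2
Highest expected payoff is 21/2, from West.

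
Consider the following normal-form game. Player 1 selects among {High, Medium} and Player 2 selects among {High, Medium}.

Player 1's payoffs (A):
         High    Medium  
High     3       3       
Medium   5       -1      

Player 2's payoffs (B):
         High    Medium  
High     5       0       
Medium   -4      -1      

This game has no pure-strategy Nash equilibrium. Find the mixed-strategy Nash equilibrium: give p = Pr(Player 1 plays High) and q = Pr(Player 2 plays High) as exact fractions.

In a mixed NE each player is indifferent between their pure strategies, so the opponent's mix sets the indifference.
Player 2 indifferent between High and Medium: p·5 + (1−p)·(-4) = p·0 + (1−p)·(-1) ⟹ (-4) + 9p = (-1) + 1p ⟹ p = 3/8.
Player 1 indifferent between High and Medium: q·3 + (1−q)·3 = q·5 + (1−q)·(-1) ⟹ 3 + 0q = (-1) + 6q ⟹ q = 2/3.

p = 3/8, q = 2/3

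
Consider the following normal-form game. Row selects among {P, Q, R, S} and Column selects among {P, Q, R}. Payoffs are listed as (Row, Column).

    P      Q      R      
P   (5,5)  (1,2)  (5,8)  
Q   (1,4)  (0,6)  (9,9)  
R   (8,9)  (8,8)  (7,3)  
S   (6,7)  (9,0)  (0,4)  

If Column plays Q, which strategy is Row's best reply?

S

With Column fixed at Q, Row's payoffs are: P → 1, Q → 0, R → 8, S → 9.
The maximum is 9, achieved by S.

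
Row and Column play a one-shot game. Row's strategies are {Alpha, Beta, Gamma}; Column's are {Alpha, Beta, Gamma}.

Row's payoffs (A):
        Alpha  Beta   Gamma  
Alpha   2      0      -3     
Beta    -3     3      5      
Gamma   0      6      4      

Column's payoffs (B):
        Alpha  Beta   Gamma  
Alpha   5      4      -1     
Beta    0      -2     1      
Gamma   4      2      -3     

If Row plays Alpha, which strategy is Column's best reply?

Alpha

With Row fixed at Alpha, Column's payoffs are: Alpha → 5, Beta → 4, Gamma → -1.
The maximum is 5, achieved by Alpha.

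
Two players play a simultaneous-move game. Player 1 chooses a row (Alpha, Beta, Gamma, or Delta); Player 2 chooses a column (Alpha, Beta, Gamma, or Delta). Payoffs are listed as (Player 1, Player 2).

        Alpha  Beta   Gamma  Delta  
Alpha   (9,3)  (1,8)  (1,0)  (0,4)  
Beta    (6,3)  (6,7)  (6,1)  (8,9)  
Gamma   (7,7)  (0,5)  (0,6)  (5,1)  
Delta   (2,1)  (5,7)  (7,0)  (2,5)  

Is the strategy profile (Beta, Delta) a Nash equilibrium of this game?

Holding Player 2 at Delta: Player 1 gets 8 from Beta, versus 0 from Alpha, 5 from Gamma, 2 from Delta. No profitable deviation for Player 1.
Holding Player 1 at Beta: Player 2 gets 9 from Delta, versus 3 from Alpha, 7 from Beta, 1 from Gamma. No profitable deviation for Player 2 either.

Yes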